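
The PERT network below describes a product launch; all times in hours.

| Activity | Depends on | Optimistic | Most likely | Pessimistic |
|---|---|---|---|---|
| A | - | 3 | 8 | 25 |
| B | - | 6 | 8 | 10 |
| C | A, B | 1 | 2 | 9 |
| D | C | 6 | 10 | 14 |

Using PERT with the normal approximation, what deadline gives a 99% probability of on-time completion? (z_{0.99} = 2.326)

32.6 hours

te_A = (3 + 4·8 + 25)/6 = 60/6 = 10; σ²_A = ((25−3)/6)² = 13.444
te_B = (6 + 4·8 + 10)/6 = 48/6 = 8; σ²_B = ((10−6)/6)² = 0.444
te_C = (1 + 4·2 + 9)/6 = 18/6 = 3; σ²_C = ((9−1)/6)² = 1.778
te_D = (6 + 4·10 + 14)/6 = 60/6 = 10; σ²_D = ((14−6)/6)² = 1.778

Forward pass:
ES_A = 0; EF_A = 10
ES_B = 0; EF_B = 8
ES_C = max(EF_A=10, EF_B=8) = 10; EF_C = 10+3 = 13
ES_D = 13; EF_D = 13+10 = 23
Expected project duration μ = 23 hours. Critical path: A → C → D.

Variance along critical path = 13.444 + 1.778 + 1.778 = 17.000; σ = 4.123 hours.
D = μ + z·σ = 23 + 2.326·4.123 = 32.6 hours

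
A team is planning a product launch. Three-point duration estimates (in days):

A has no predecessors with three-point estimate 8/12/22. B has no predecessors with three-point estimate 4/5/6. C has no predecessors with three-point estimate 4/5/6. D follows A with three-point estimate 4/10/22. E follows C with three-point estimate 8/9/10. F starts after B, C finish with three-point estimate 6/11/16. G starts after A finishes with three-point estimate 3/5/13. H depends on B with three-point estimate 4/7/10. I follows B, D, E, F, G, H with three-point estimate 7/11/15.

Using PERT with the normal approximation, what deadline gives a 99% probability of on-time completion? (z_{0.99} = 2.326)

44.4 days

te_A = (8 + 4·12 + 22)/6 = 78/6 = 13; σ²_A = ((22−8)/6)² = 5.444
te_B = (4 + 4·5 + 6)/6 = 30/6 = 5; σ²_B = ((6−4)/6)² = 0.111
te_C = (4 + 4·5 + 6)/6 = 30/6 = 5; σ²_C = ((6−4)/6)² = 0.111
te_D = (4 + 4·10 + 22)/6 = 66/6 = 11; σ²_D = ((22−4)/6)² = 9.000
te_E = (8 + 4·9 + 10)/6 = 54/6 = 9; σ²_E = ((10−8)/6)² = 0.111
te_F = (6 + 4·11 + 16)/6 = 66/6 = 11; σ²_F = ((16−6)/6)² = 2.778
te_G = (3 + 4·5 + 13)/6 = 36/6 = 6; σ²_G = ((13−3)/6)² = 2.778
te_H = (4 + 4·7 + 10)/6 = 42/6 = 7; σ²_H = ((10−4)/6)² = 1.000
te_I = (7 + 4·11 + 15)/6 = 66/6 = 11; σ²_I = ((15−7)/6)² = 1.778

Forward pass:
ES_A = 0; EF_A = 13
ES_B = 0; EF_B = 5
ES_C = 0; EF_C = 5
ES_D = 13; EF_D = 13+11 = 24
ES_E = 5; EF_E = 5+9 = 14
ES_F = max(EF_B=5, EF_C=5) = 5; EF_F = 5+11 = 16
ES_G = 13; EF_G = 13+6 = 19
ES_H = 5; EF_H = 5+7 = 12
ES_I = max(EF_B=5, EF_D=24, EF_E=14, EF_F=16, EF_G=19, EF_H=12) = 24; EF_I = 24+11 = 35
Expected project duration μ = 35 days. Critical path: A → D → I.

Variance along critical path = 5.444 + 9.000 + 1.778 = 16.222; σ = 4.028 days.
D = μ + z·σ = 35 + 2.326·4.028 = 44.4 days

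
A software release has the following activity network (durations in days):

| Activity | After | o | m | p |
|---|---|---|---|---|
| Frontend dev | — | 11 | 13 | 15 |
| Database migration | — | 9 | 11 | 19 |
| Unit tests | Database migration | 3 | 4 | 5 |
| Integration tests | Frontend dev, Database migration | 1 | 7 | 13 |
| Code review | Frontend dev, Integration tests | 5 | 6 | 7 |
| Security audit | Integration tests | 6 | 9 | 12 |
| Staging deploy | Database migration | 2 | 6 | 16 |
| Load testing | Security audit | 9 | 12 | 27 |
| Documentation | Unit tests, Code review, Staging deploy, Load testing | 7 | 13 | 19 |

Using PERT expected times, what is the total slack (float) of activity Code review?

te_Frontend dev = (11 + 4·13 + 15)/6 = 78/6 = 13
te_Database migration = (9 + 4·11 + 19)/6 = 72/6 = 12
te_Unit tests = (3 + 4·4 + 5)/6 = 24/6 = 4
te_Integration tests = (1 + 4·7 + 13)/6 = 42/6 = 7
te_Code review = (5 + 4·6 + 7)/6 = 36/6 = 6
te_Security audit = (6 + 4·9 + 12)/6 = 54/6 = 9
te_Staging deploy = (2 + 4·6 + 16)/6 = 42/6 = 7
te_Load testing = (9 + 4·12 + 27)/6 = 84/6 = 14
te_Documentation = (7 + 4·13 + 19)/6 = 78/6 = 13

Forward pass:
ES_Frontend dev = 0; EF_Frontend dev = 13
ES_Database migration = 0; EF_Database migration = 12
ES_Unit tests = 12; EF_Unit tests = 12+4 = 16
ES_Integration tests = max(EF_Frontend dev=13, EF_Database migration=12) = 13; EF_Integration tests = 13+7 = 20
ES_Code review = max(EF_Frontend dev=13, EF_Integration tests=20) = 20; EF_Code review = 20+6 = 26
ES_Security audit = 20; EF_Security audit = 20+9 = 29
ES_Staging deploy = 12; EF_Staging deploy = 12+7 = 19
ES_Load testing = 29; EF_Load testing = 29+14 = 43
ES_Documentation = max(EF_Unit tests=16, EF_Code review=26, EF_Staging deploy=19, EF_Load testing=43) = 43; EF_Documentation = 43+13 = 56
Expected project duration μ = 56 days. Critical path: Frontend dev → Integration tests → Security audit → Load testing → Documentation.

Backward pass:
LF_Documentation = 56; LS_Documentation = 56−13 = 43
LF_Load testing = LS_Documentation = 43; LS_Load testing = 43−14 = 29
LF_Staging deploy = LS_Documentation = 43; LS_Staging deploy = 43−7 = 36
LF_Security audit = LS_Load testing = 29; LS_Security audit = 29−9 = 20
LF_Code review = LS_Documentation = 43; LS_Code review = 43−6 = 37
LF_Integration tests = min(LS_Code review=37, LS_Security audit=20) = 20; LS_Integration tests = 20−7 = 13
LF_Unit tests = LS_Documentation = 43; LS_Unit tests = 43−4 = 39
LF_Database migration = min(LS_Unit tests=39, LS_Integration tests=13, LS_Staging deploy=36) = 13; LS_Database migration = 13−12 = 1
LF_Frontend dev = min(LS_Integration tests=13, LS_Code review=37) = 13; LS_Frontend dev = 13−13 = 0
Slack_Code review = LS_Code review − ES_Code review = 37 − 20 = 17

17 days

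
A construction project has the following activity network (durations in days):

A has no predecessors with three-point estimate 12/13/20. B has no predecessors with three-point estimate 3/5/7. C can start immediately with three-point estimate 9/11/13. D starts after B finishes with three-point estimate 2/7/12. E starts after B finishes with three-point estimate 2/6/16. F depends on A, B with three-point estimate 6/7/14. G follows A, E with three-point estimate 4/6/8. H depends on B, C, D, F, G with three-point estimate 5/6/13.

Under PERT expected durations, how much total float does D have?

10 days

te_A = (12 + 4·13 + 20)/6 = 84/6 = 14
te_B = (3 + 4·5 + 7)/6 = 30/6 = 5
te_C = (9 + 4·11 + 13)/6 = 66/6 = 11
te_D = (2 + 4·7 + 12)/6 = 42/6 = 7
te_E = (2 + 4·6 + 16)/6 = 42/6 = 7
te_F = (6 + 4·7 + 14)/6 = 48/6 = 8
te_G = (4 + 4·6 + 8)/6 = 36/6 = 6
te_H = (5 + 4·6 + 13)/6 = 42/6 = 7

Forward pass:
ES_A = 0; EF_A = 14
ES_B = 0; EF_B = 5
ES_C = 0; EF_C = 11
ES_D = 5; EF_D = 5+7 = 12
ES_E = 5; EF_E = 5+7 = 12
ES_F = max(EF_A=14, EF_B=5) = 14; EF_F = 14+8 = 22
ES_G = max(EF_A=14, EF_E=12) = 14; EF_G = 14+6 = 20
ES_H = max(EF_B=5, EF_C=11, EF_D=12, EF_F=22, EF_G=20) = 22; EF_H = 22+7 = 29
Expected project duration μ = 29 days. Critical path: A → F → H.

Backward pass:
LF_H = 29; LS_H = 29−7 = 22
LF_G = LS_H = 22; LS_G = 22−6 = 16
LF_F = LS_H = 22; LS_F = 22−8 = 14
LF_E = LS_G = 16; LS_E = 16−7 = 9
LF_D = LS_H = 22; LS_D = 22−7 = 15
LF_C = LS_H = 22; LS_C = 22−11 = 11
LF_B = min(LS_D=15, LS_E=9, LS_F=14, LS_H=22) = 9; LS_B = 9−5 = 4
LF_A = min(LS_F=14, LS_G=16) = 14; LS_A = 14−14 = 0
Slack_D = LS_D − ES_D = 15 − 5 = 10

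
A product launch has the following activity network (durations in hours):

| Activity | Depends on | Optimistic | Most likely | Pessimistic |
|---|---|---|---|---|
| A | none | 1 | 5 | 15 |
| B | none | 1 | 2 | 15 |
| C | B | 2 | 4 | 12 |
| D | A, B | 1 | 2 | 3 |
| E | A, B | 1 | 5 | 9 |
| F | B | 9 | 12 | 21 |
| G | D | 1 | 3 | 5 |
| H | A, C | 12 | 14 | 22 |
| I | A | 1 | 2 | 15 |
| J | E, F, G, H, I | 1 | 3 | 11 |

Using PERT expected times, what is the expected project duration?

28 hours

te_A = (1 + 4·5 + 15)/6 = 36/6 = 6
te_B = (1 + 4·2 + 15)/6 = 24/6 = 4
te_C = (2 + 4·4 + 12)/6 = 30/6 = 5
te_D = (1 + 4·2 + 3)/6 = 12/6 = 2
te_E = (1 + 4·5 + 9)/6 = 30/6 = 5
te_F = (9 + 4·12 + 21)/6 = 78/6 = 13
te_G = (1 + 4·3 + 5)/6 = 18/6 = 3
te_H = (12 + 4·14 + 22)/6 = 90/6 = 15
te_I = (1 + 4·2 + 15)/6 = 24/6 = 4
te_J = (1 + 4·3 + 11)/6 = 24/6 = 4

Forward pass:
ES_A = 0; EF_A = 6
ES_B = 0; EF_B = 4
ES_C = 4; EF_C = 4+5 = 9
ES_D = max(EF_A=6, EF_B=4) = 6; EF_D = 6+2 = 8
ES_E = max(EF_A=6, EF_B=4) = 6; EF_E = 6+5 = 11
ES_F = 4; EF_F = 4+13 = 17
ES_G = 8; EF_G = 8+3 = 11
ES_H = max(EF_A=6, EF_C=9) = 9; EF_H = 9+15 = 24
ES_I = 6; EF_I = 6+4 = 10
ES_J = max(EF_E=11, EF_F=17, EF_G=11, EF_H=24, EF_I=10) = 24; EF_J = 24+4 = 28
Expected project duration μ = 28 hours. Critical path: B → C → H → J.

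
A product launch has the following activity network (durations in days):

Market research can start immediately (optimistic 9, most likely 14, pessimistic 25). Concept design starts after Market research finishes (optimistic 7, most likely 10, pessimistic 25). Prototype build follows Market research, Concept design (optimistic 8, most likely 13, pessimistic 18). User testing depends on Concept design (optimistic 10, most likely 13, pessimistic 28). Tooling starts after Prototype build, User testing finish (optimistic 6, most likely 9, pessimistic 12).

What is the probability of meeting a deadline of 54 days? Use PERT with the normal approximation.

0.721

te_Market research = (9 + 4·14 + 25)/6 = 90/6 = 15; σ²_Market research = ((25−9)/6)² = 7.111
te_Concept design = (7 + 4·10 + 25)/6 = 72/6 = 12; σ²_Concept design = ((25−7)/6)² = 9.000
te_Prototype build = (8 + 4·13 + 18)/6 = 78/6 = 13; σ²_Prototype build = ((18−8)/6)² = 2.778
te_User testing = (10 + 4·13 + 28)/6 = 90/6 = 15; σ²_User testing = ((28−10)/6)² = 9.000
te_Tooling = (6 + 4·9 + 12)/6 = 54/6 = 9; σ²_Tooling = ((12−6)/6)² = 1.000

Forward pass:
ES_Market research = 0; EF_Market research = 15
ES_Concept design = 15; EF_Concept design = 15+12 = 27
ES_Prototype build = max(EF_Market research=15, EF_Concept design=27) = 27; EF_Prototype build = 27+13 = 40
ES_User testing = 27; EF_User testing = 27+15 = 42
ES_Tooling = max(EF_Prototype build=40, EF_User testing=42) = 42; EF_Tooling = 42+9 = 51
Expected project duration μ = 51 days. Critical path: Market research → Concept design → User testing → Tooling.

Variance along critical path = 7.111 + 9.000 + 9.000 + 1.000 = 26.111; σ = √26.111 = 5.110 days.
Z = (54 − 51) / 5.110 = 0.587
P(T ≤ 54) = Φ(0.587) ≈ 0.721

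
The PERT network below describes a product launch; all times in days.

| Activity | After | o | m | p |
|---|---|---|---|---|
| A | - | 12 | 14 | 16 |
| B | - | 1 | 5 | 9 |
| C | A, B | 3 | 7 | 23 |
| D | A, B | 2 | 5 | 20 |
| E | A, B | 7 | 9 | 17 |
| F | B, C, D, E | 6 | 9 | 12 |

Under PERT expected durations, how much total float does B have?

9 days

te_A = (12 + 4·14 + 16)/6 = 84/6 = 14
te_B = (1 + 4·5 + 9)/6 = 30/6 = 5
te_C = (3 + 4·7 + 23)/6 = 54/6 = 9
te_D = (2 + 4·5 + 20)/6 = 42/6 = 7
te_E = (7 + 4·9 + 17)/6 = 60/6 = 10
te_F = (6 + 4·9 + 12)/6 = 54/6 = 9

Forward pass:
ES_A = 0; EF_A = 14
ES_B = 0; EF_B = 5
ES_C = max(EF_A=14, EF_B=5) = 14; EF_C = 14+9 = 23
ES_D = max(EF_A=14, EF_B=5) = 14; EF_D = 14+7 = 21
ES_E = max(EF_A=14, EF_B=5) = 14; EF_E = 14+10 = 24
ES_F = max(EF_B=5, EF_C=23, EF_D=21, EF_E=24) = 24; EF_F = 24+9 = 33
Expected project duration μ = 33 days. Critical path: A → E → F.

Backward pass:
LF_F = 33; LS_F = 33−9 = 24
LF_E = LS_F = 24; LS_E = 24−10 = 14
LF_D = LS_F = 24; LS_D = 24−7 = 17
LF_C = LS_F = 24; LS_C = 24−9 = 15
LF_B = min(LS_C=15, LS_D=17, LS_E=14, LS_F=24) = 14; LS_B = 14−5 = 9
LF_A = min(LS_C=15, LS_D=17, LS_E=14) = 14; LS_A = 14−14 = 0
Slack_B = LS_B − ES_B = 9 − 0 = 9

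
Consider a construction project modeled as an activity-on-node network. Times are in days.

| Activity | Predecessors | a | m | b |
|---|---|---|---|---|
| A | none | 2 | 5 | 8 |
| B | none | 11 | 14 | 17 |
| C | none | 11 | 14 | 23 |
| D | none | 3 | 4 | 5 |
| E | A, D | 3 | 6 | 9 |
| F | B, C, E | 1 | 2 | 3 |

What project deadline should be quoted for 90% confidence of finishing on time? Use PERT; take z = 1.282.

te_A = (2 + 4·5 + 8)/6 = 30/6 = 5; σ²_A = ((8−2)/6)² = 1.000
te_B = (11 + 4·14 + 17)/6 = 84/6 = 14; σ²_B = ((17−11)/6)² = 1.000
te_C = (11 + 4·14 + 23)/6 = 90/6 = 15; σ²_C = ((23−11)/6)² = 4.000
te_D = (3 + 4·4 + 5)/6 = 24/6 = 4; σ²_D = ((5−3)/6)² = 0.111
te_E = (3 + 4·6 + 9)/6 = 36/6 = 6; σ²_E = ((9−3)/6)² = 1.000
te_F = (1 + 4·2 + 3)/6 = 12/6 = 2; σ²_F = ((3−1)/6)² = 0.111

Forward pass:
ES_A = 0; EF_A = 5
ES_B = 0; EF_B = 14
ES_C = 0; EF_C = 15
ES_D = 0; EF_D = 4
ES_E = max(EF_A=5, EF_D=4) = 5; EF_E = 5+6 = 11
ES_F = max(EF_B=14, EF_C=15, EF_E=11) = 15; EF_F = 15+2 = 17
Expected project duration μ = 17 days. Critical path: C → F.

Variance along critical path = 4.000 + 0.111 = 4.111; σ = 2.028 days.
D = μ + z·σ = 17 + 1.282·2.028 = 19.6 days

19.6 days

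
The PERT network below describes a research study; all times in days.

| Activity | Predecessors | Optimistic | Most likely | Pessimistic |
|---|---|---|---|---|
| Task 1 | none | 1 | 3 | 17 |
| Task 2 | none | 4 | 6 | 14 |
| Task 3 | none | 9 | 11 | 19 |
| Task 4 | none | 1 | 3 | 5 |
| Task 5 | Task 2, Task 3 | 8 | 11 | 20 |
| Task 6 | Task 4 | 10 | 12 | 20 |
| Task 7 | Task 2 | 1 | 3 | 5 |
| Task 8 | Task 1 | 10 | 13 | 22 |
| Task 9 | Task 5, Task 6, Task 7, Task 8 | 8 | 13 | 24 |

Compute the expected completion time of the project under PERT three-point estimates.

te_Task 1 = (1 + 4·3 + 17)/6 = 30/6 = 5
te_Task 2 = (4 + 4·6 + 14)/6 = 42/6 = 7
te_Task 3 = (9 + 4·11 + 19)/6 = 72/6 = 12
te_Task 4 = (1 + 4·3 + 5)/6 = 18/6 = 3
te_Task 5 = (8 + 4·11 + 20)/6 = 72/6 = 12
te_Task 6 = (10 + 4·12 + 20)/6 = 78/6 = 13
te_Task 7 = (1 + 4·3 + 5)/6 = 18/6 = 3
te_Task 8 = (10 + 4·13 + 22)/6 = 84/6 = 14
te_Task 9 = (8 + 4·13 + 24)/6 = 84/6 = 14

Forward pass:
ES_Task 1 = 0; EF_Task 1 = 5
ES_Task 2 = 0; EF_Task 2 = 7
ES_Task 3 = 0; EF_Task 3 = 12
ES_Task 4 = 0; EF_Task 4 = 3
ES_Task 5 = max(EF_Task 2=7, EF_Task 3=12) = 12; EF_Task 5 = 12+12 = 24
ES_Task 6 = 3; EF_Task 6 = 3+13 = 16
ES_Task 7 = 7; EF_Task 7 = 7+3 = 10
ES_Task 8 = 5; EF_Task 8 = 5+14 = 19
ES_Task 9 = max(EF_Task 5=24, EF_Task 6=16, EF_Task 7=10, EF_Task 8=19) = 24; EF_Task 9 = 24+14 = 38
Expected project duration μ = 38 days. Critical path: Task 3 → Task 5 → Task 9.

38 days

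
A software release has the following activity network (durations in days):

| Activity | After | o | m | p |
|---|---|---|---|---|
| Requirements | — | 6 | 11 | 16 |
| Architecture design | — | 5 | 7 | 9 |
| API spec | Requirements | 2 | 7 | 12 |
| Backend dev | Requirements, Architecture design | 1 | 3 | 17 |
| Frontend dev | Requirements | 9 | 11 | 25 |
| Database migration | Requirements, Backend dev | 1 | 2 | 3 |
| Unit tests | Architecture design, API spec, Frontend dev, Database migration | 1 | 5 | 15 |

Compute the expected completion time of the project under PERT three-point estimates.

30 days

te_Requirements = (6 + 4·11 + 16)/6 = 66/6 = 11
te_Architecture design = (5 + 4·7 + 9)/6 = 42/6 = 7
te_API spec = (2 + 4·7 + 12)/6 = 42/6 = 7
te_Backend dev = (1 + 4·3 + 17)/6 = 30/6 = 5
te_Frontend dev = (9 + 4·11 + 25)/6 = 78/6 = 13
te_Database migration = (1 + 4·2 + 3)/6 = 12/6 = 2
te_Unit tests = (1 + 4·5 + 15)/6 = 36/6 = 6

Forward pass:
ES_Requirements = 0; EF_Requirements = 11
ES_Architecture design = 0; EF_Architecture design = 7
ES_API spec = 11; EF_API spec = 11+7 = 18
ES_Backend dev = max(EF_Requirements=11, EF_Architecture design=7) = 11; EF_Backend dev = 11+5 = 16
ES_Frontend dev = 11; EF_Frontend dev = 11+13 = 24
ES_Database migration = max(EF_Requirements=11, EF_Backend dev=16) = 16; EF_Database migration = 16+2 = 18
ES_Unit tests = max(EF_Architecture design=7, EF_API spec=18, EF_Frontend dev=24, EF_Database migration=18) = 24; EF_Unit tests = 24+6 = 30
Expected project duration μ = 30 days. Critical path: Requirements → Frontend dev → Unit tests.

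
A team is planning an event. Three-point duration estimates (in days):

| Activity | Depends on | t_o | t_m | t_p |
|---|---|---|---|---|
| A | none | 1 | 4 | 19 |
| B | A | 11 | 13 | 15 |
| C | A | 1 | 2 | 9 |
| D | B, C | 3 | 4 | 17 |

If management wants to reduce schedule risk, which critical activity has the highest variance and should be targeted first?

A

te_A = (1 + 4·4 + 19)/6 = 36/6 = 6; σ²_A = ((19−1)/6)² = 9.000
te_B = (11 + 4·13 + 15)/6 = 78/6 = 13; σ²_B = ((15−11)/6)² = 0.444
te_C = (1 + 4·2 + 9)/6 = 18/6 = 3; σ²_C = ((9−1)/6)² = 1.778
te_D = (3 + 4·4 + 17)/6 = 36/6 = 6; σ²_D = ((17−3)/6)² = 5.444

Forward pass:
ES_A = 0; EF_A = 6
ES_B = 6; EF_B = 6+13 = 19
ES_C = 6; EF_C = 6+3 = 9
ES_D = max(EF_B=19, EF_C=9) = 19; EF_D = 19+6 = 25
Expected project duration μ = 25 days. Critical path: A → B → D.

Variances on critical path: σ²_A=9.000, σ²_B=0.444, σ²_D=5.444.
Largest is σ²_A = 9.000.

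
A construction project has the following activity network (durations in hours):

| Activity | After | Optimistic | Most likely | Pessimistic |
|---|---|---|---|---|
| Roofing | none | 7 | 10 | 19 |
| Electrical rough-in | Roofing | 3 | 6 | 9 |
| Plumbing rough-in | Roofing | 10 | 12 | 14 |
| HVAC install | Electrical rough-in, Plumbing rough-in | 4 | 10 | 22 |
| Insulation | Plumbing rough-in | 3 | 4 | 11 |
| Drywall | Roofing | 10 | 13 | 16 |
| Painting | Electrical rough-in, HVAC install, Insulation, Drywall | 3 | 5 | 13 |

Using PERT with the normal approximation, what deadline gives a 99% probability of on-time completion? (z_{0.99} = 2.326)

49.4 hours

te_Roofing = (7 + 4·10 + 19)/6 = 66/6 = 11; σ²_Roofing = ((19−7)/6)² = 4.000
te_Electrical rough-in = (3 + 4·6 + 9)/6 = 36/6 = 6; σ²_Electrical rough-in = ((9−3)/6)² = 1.000
te_Plumbing rough-in = (10 + 4·12 + 14)/6 = 72/6 = 12; σ²_Plumbing rough-in = ((14−10)/6)² = 0.444
te_HVAC install = (4 + 4·10 + 22)/6 = 66/6 = 11; σ²_HVAC install = ((22−4)/6)² = 9.000
te_Insulation = (3 + 4·4 + 11)/6 = 30/6 = 5; σ²_Insulation = ((11−3)/6)² = 1.778
te_Drywall = (10 + 4·13 + 16)/6 = 78/6 = 13; σ²_Drywall = ((16−10)/6)² = 1.000
te_Painting = (3 + 4·5 + 13)/6 = 36/6 = 6; σ²_Painting = ((13−3)/6)² = 2.778

Forward pass:
ES_Roofing = 0; EF_Roofing = 11
ES_Electrical rough-in = 11; EF_Electrical rough-in = 11+6 = 17
ES_Plumbing rough-in = 11; EF_Plumbing rough-in = 11+12 = 23
ES_HVAC install = max(EF_Electrical rough-in=17, EF_Plumbing rough-in=23) = 23; EF_HVAC install = 23+11 = 34
ES_Insulation = 23; EF_Insulation = 23+5 = 28
ES_Drywall = 11; EF_Drywall = 11+13 = 24
ES_Painting = max(EF_Electrical rough-in=17, EF_HVAC install=34, EF_Insulation=28, EF_Drywall=24) = 34; EF_Painting = 34+6 = 40
Expected project duration μ = 40 hours. Critical path: Roofing → Plumbing rough-in → HVAC install → Painting.

Variance along critical path = 4.000 + 0.444 + 9.000 + 2.778 = 16.222; σ = 4.028 hours.
D = μ + z·σ = 40 + 2.326·4.028 = 49.4 hours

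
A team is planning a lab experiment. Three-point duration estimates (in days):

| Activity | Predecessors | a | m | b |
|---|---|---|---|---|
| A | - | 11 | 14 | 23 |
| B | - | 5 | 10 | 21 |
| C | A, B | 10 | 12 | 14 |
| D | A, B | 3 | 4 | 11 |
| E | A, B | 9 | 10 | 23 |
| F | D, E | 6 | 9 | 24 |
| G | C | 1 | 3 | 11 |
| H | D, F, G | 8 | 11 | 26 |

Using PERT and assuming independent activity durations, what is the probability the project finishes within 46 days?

0.170

te_A = (11 + 4·14 + 23)/6 = 90/6 = 15; σ²_A = ((23−11)/6)² = 4.000
te_B = (5 + 4·10 + 21)/6 = 66/6 = 11; σ²_B = ((21−5)/6)² = 7.111
te_C = (10 + 4·12 + 14)/6 = 72/6 = 12; σ²_C = ((14−10)/6)² = 0.444
te_D = (3 + 4·4 + 11)/6 = 30/6 = 5; σ²_D = ((11−3)/6)² = 1.778
te_E = (9 + 4·10 + 23)/6 = 72/6 = 12; σ²_E = ((23−9)/6)² = 5.444
te_F = (6 + 4·9 + 24)/6 = 66/6 = 11; σ²_F = ((24−6)/6)² = 9.000
te_G = (1 + 4·3 + 11)/6 = 24/6 = 4; σ²_G = ((11−1)/6)² = 2.778
te_H = (8 + 4·11 + 26)/6 = 78/6 = 13; σ²_H = ((26−8)/6)² = 9.000

Forward pass:
ES_A = 0; EF_A = 15
ES_B = 0; EF_B = 11
ES_C = max(EF_A=15, EF_B=11) = 15; EF_C = 15+12 = 27
ES_D = max(EF_A=15, EF_B=11) = 15; EF_D = 15+5 = 20
ES_E = max(EF_A=15, EF_B=11) = 15; EF_E = 15+12 = 27
ES_F = max(EF_D=20, EF_E=27) = 27; EF_F = 27+11 = 38
ES_G = 27; EF_G = 27+4 = 31
ES_H = max(EF_D=20, EF_F=38, EF_G=31) = 38; EF_H = 38+13 = 51
Expected project duration μ = 51 days. Critical path: A → E → F → H.

Variance along critical path = 4.000 + 5.444 + 9.000 + 9.000 = 27.444; σ = √27.444 = 5.239 days.
Z = (46 − 51) / 5.239 = -0.954
P(T ≤ 46) = Φ(-0.954) ≈ 0.170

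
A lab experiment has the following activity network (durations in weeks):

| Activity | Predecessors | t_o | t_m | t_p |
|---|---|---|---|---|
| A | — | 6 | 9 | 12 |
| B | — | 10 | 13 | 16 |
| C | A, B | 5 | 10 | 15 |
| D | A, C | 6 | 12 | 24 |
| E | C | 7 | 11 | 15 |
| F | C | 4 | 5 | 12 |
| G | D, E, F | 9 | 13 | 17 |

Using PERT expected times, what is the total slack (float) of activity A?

4 weeks

te_A = (6 + 4·9 + 12)/6 = 54/6 = 9
te_B = (10 + 4·13 + 16)/6 = 78/6 = 13
te_C = (5 + 4·10 + 15)/6 = 60/6 = 10
te_D = (6 + 4·12 + 24)/6 = 78/6 = 13
te_E = (7 + 4·11 + 15)/6 = 66/6 = 11
te_F = (4 + 4·5 + 12)/6 = 36/6 = 6
te_G = (9 + 4·13 + 17)/6 = 78/6 = 13

Forward pass:
ES_A = 0; EF_A = 9
ES_B = 0; EF_B = 13
ES_C = max(EF_A=9, EF_B=13) = 13; EF_C = 13+10 = 23
ES_D = max(EF_A=9, EF_C=23) = 23; EF_D = 23+13 = 36
ES_E = 23; EF_E = 23+11 = 34
ES_F = 23; EF_F = 23+6 = 29
ES_G = max(EF_D=36, EF_E=34, EF_F=29) = 36; EF_G = 36+13 = 49
Expected project duration μ = 49 weeks. Critical path: B → C → D → G.

Backward pass:
LF_G = 49; LS_G = 49−13 = 36
LF_F = LS_G = 36; LS_F = 36−6 = 30
LF_E = LS_G = 36; LS_E = 36−11 = 25
LF_D = LS_G = 36; LS_D = 36−13 = 23
LF_C = min(LS_D=23, LS_E=25, LS_F=30) = 23; LS_C = 23−10 = 13
LF_B = LS_C = 13; LS_B = 13−13 = 0
LF_A = min(LS_C=13, LS_D=23) = 13; LS_A = 13−9 = 4
Slack_A = LS_A − ES_A = 4 − 0 = 4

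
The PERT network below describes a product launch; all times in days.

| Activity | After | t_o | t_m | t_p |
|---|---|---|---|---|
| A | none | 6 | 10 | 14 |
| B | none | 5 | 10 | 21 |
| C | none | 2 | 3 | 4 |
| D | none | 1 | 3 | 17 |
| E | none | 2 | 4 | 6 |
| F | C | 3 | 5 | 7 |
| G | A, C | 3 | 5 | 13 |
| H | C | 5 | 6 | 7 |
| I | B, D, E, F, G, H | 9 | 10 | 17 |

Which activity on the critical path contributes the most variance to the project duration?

te_A = (6 + 4·10 + 14)/6 = 60/6 = 10; σ²_A = ((14−6)/6)² = 1.778
te_B = (5 + 4·10 + 21)/6 = 66/6 = 11; σ²_B = ((21−5)/6)² = 7.111
te_C = (2 + 4·3 + 4)/6 = 18/6 = 3; σ²_C = ((4−2)/6)² = 0.111
te_D = (1 + 4·3 + 17)/6 = 30/6 = 5; σ²_D = ((17−1)/6)² = 7.111
te_E = (2 + 4·4 + 6)/6 = 24/6 = 4; σ²_E = ((6−2)/6)² = 0.444
te_F = (3 + 4·5 + 7)/6 = 30/6 = 5; σ²_F = ((7−3)/6)² = 0.444
te_G = (3 + 4·5 + 13)/6 = 36/6 = 6; σ²_G = ((13−3)/6)² = 2.778
te_H = (5 + 4·6 + 7)/6 = 36/6 = 6; σ²_H = ((7−5)/6)² = 0.111
te_I = (9 + 4·10 + 17)/6 = 66/6 = 11; σ²_I = ((17−9)/6)² = 1.778

Forward pass:
ES_A = 0; EF_A = 10
ES_B = 0; EF_B = 11
ES_C = 0; EF_C = 3
ES_D = 0; EF_D = 5
ES_E = 0; EF_E = 4
ES_F = 3; EF_F = 3+5 = 8
ES_G = max(EF_A=10, EF_C=3) = 10; EF_G = 10+6 = 16
ES_H = 3; EF_H = 3+6 = 9
ES_I = max(EF_B=11, EF_D=5, EF_E=4, EF_F=8, EF_G=16, EF_H=9) = 16; EF_I = 16+11 = 27
Expected project duration μ = 27 days. Critical path: A → G → I.

Variances on critical path: σ²_A=1.778, σ²_G=2.778, σ²_I=1.778.
Largest is σ²_G = 2.778.

G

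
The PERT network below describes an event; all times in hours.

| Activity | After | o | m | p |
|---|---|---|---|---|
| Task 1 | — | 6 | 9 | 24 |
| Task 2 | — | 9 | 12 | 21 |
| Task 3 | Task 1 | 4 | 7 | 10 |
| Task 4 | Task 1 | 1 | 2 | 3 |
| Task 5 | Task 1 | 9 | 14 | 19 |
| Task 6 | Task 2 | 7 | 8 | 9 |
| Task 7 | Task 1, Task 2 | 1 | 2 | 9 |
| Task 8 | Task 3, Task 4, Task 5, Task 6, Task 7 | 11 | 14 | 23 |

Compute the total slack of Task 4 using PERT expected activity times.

te_Task 1 = (6 + 4·9 + 24)/6 = 66/6 = 11
te_Task 2 = (9 + 4·12 + 21)/6 = 78/6 = 13
te_Task 3 = (4 + 4·7 + 10)/6 = 42/6 = 7
te_Task 4 = (1 + 4·2 + 3)/6 = 12/6 = 2
te_Task 5 = (9 + 4·14 + 19)/6 = 84/6 = 14
te_Task 6 = (7 + 4·8 + 9)/6 = 48/6 = 8
te_Task 7 = (1 + 4·2 + 9)/6 = 18/6 = 3
te_Task 8 = (11 + 4·14 + 23)/6 = 90/6 = 15

Forward pass:
ES_Task 1 = 0; EF_Task 1 = 11
ES_Task 2 = 0; EF_Task 2 = 13
ES_Task 3 = 11; EF_Task 3 = 11+7 = 18
ES_Task 4 = 11; EF_Task 4 = 11+2 = 13
ES_Task 5 = 11; EF_Task 5 = 11+14 = 25
ES_Task 6 = 13; EF_Task 6 = 13+8 = 21
ES_Task 7 = max(EF_Task 1=11, EF_Task 2=13) = 13; EF_Task 7 = 13+3 = 16
ES_Task 8 = max(EF_Task 3=18, EF_Task 4=13, EF_Task 5=25, EF_Task 6=21, EF_Task 7=16) = 25; EF_Task 8 = 25+15 = 40
Expected project duration μ = 40 hours. Critical path: Task 1 → Task 5 → Task 8.

Backward pass:
LF_Task 8 = 40; LS_Task 8 = 40−15 = 25
LF_Task 7 = LS_Task 8 = 25; LS_Task 7 = 25−3 = 22
LF_Task 6 = LS_Task 8 = 25; LS_Task 6 = 25−8 = 17
LF_Task 5 = LS_Task 8 = 25; LS_Task 5 = 25−14 = 11
LF_Task 4 = LS_Task 8 = 25; LS_Task 4 = 25−2 = 23
LF_Task 3 = LS_Task 8 = 25; LS_Task 3 = 25−7 = 18
LF_Task 2 = min(LS_Task 6=17, LS_Task 7=22) = 17; LS_Task 2 = 17−13 = 4
LF_Task 1 = min(LS_Task 3=18, LS_Task 4=23, LS_Task 5=11, LS_Task 7=22) = 11; LS_Task 1 = 11−11 = 0
Slack_Task 4 = LS_Task 4 − ES_Task 4 = 23 − 11 = 12

12 hours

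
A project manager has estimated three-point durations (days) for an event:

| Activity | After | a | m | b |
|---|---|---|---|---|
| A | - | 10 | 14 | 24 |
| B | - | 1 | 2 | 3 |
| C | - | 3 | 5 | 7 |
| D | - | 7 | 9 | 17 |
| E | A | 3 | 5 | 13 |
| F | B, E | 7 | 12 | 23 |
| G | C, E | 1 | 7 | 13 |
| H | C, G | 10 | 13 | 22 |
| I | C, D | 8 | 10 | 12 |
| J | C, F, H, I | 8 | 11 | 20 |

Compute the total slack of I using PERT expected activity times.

te_A = (10 + 4·14 + 24)/6 = 90/6 = 15
te_B = (1 + 4·2 + 3)/6 = 12/6 = 2
te_C = (3 + 4·5 + 7)/6 = 30/6 = 5
te_D = (7 + 4·9 + 17)/6 = 60/6 = 10
te_E = (3 + 4·5 + 13)/6 = 36/6 = 6
te_F = (7 + 4·12 + 23)/6 = 78/6 = 13
te_G = (1 + 4·7 + 13)/6 = 42/6 = 7
te_H = (10 + 4·13 + 22)/6 = 84/6 = 14
te_I = (8 + 4·10 + 12)/6 = 60/6 = 10
te_J = (8 + 4·11 + 20)/6 = 72/6 = 12

Forward pass:
ES_A = 0; EF_A = 15
ES_B = 0; EF_B = 2
ES_C = 0; EF_C = 5
ES_D = 0; EF_D = 10
ES_E = 15; EF_E = 15+6 = 21
ES_F = max(EF_B=2, EF_E=21) = 21; EF_F = 21+13 = 34
ES_G = max(EF_C=5, EF_E=21) = 21; EF_G = 21+7 = 28
ES_H = max(EF_C=5, EF_G=28) = 28; EF_H = 28+14 = 42
ES_I = max(EF_C=5, EF_D=10) = 10; EF_I = 10+10 = 20
ES_J = max(EF_C=5, EF_F=34, EF_H=42, EF_I=20) = 42; EF_J = 42+12 = 54
Expected project duration μ = 54 days. Critical path: A → E → G → H → J.

Backward pass:
LF_J = 54; LS_J = 54−12 = 42
LF_I = LS_J = 42; LS_I = 42−10 = 32
LF_H = LS_J = 42; LS_H = 42−14 = 28
LF_G = LS_H = 28; LS_G = 28−7 = 21
LF_F = LS_J = 42; LS_F = 42−13 = 29
LF_E = min(LS_F=29, LS_G=21) = 21; LS_E = 21−6 = 15
LF_D = LS_I = 32; LS_D = 32−10 = 22
LF_C = min(LS_G=21, LS_H=28, LS_I=32, LS_J=42) = 21; LS_C = 21−5 = 16
LF_B = LS_F = 29; LS_B = 29−2 = 27
LF_A = LS_E = 15; LS_A = 15−15 = 0
Slack_I = LS_I − ES_I = 32 − 10 = 22

22 days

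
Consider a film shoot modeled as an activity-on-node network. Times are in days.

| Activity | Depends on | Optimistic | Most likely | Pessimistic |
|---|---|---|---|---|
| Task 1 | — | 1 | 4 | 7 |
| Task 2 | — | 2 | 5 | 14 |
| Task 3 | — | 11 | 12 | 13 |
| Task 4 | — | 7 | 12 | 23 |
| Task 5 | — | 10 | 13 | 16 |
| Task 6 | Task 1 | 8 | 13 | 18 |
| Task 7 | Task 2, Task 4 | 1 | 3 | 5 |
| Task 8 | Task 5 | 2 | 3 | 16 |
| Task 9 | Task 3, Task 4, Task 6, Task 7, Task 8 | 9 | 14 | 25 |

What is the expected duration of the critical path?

33 days

te_Task 1 = (1 + 4·4 + 7)/6 = 24/6 = 4
te_Task 2 = (2 + 4·5 + 14)/6 = 36/6 = 6
te_Task 3 = (11 + 4·12 + 13)/6 = 72/6 = 12
te_Task 4 = (7 + 4·12 + 23)/6 = 78/6 = 13
te_Task 5 = (10 + 4·13 + 16)/6 = 78/6 = 13
te_Task 6 = (8 + 4·13 + 18)/6 = 78/6 = 13
te_Task 7 = (1 + 4·3 + 5)/6 = 18/6 = 3
te_Task 8 = (2 + 4·3 + 16)/6 = 30/6 = 5
te_Task 9 = (9 + 4·14 + 25)/6 = 90/6 = 15

Forward pass:
ES_Task 1 = 0; EF_Task 1 = 4
ES_Task 2 = 0; EF_Task 2 = 6
ES_Task 3 = 0; EF_Task 3 = 12
ES_Task 4 = 0; EF_Task 4 = 13
ES_Task 5 = 0; EF_Task 5 = 13
ES_Task 6 = 4; EF_Task 6 = 4+13 = 17
ES_Task 7 = max(EF_Task 2=6, EF_Task 4=13) = 13; EF_Task 7 = 13+3 = 16
ES_Task 8 = 13; EF_Task 8 = 13+5 = 18
ES_Task 9 = max(EF_Task 3=12, EF_Task 4=13, EF_Task 6=17, EF_Task 7=16, EF_Task 8=18) = 18; EF_Task 9 = 18+15 = 33
Expected project duration μ = 33 days. Critical path: Task 5 → Task 8 → Task 9.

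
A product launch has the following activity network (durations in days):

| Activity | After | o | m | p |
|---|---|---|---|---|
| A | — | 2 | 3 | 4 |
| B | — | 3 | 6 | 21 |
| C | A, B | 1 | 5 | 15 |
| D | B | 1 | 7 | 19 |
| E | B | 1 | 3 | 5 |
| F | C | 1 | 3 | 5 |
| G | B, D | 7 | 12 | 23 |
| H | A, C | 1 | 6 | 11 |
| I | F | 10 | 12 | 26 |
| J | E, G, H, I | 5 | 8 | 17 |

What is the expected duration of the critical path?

te_A = (2 + 4·3 + 4)/6 = 18/6 = 3
te_B = (3 + 4·6 + 21)/6 = 48/6 = 8
te_C = (1 + 4·5 + 15)/6 = 36/6 = 6
te_D = (1 + 4·7 + 19)/6 = 48/6 = 8
te_E = (1 + 4·3 + 5)/6 = 18/6 = 3
te_F = (1 + 4·3 + 5)/6 = 18/6 = 3
te_G = (7 + 4·12 + 23)/6 = 78/6 = 13
te_H = (1 + 4·6 + 11)/6 = 36/6 = 6
te_I = (10 + 4·12 + 26)/6 = 84/6 = 14
te_J = (5 + 4·8 + 17)/6 = 54/6 = 9

Forward pass:
ES_A = 0; EF_A = 3
ES_B = 0; EF_B = 8
ES_C = max(EF_A=3, EF_B=8) = 8; EF_C = 8+6 = 14
ES_D = 8; EF_D = 8+8 = 16
ES_E = 8; EF_E = 8+3 = 11
ES_F = 14; EF_F = 14+3 = 17
ES_G = max(EF_B=8, EF_D=16) = 16; EF_G = 16+13 = 29
ES_H = max(EF_A=3, EF_C=14) = 14; EF_H = 14+6 = 20
ES_I = 17; EF_I = 17+14 = 31
ES_J = max(EF_E=11, EF_G=29, EF_H=20, EF_I=31) = 31; EF_J = 31+9 = 40
Expected project duration μ = 40 days. Critical path: B → C → F → I → J.

40 days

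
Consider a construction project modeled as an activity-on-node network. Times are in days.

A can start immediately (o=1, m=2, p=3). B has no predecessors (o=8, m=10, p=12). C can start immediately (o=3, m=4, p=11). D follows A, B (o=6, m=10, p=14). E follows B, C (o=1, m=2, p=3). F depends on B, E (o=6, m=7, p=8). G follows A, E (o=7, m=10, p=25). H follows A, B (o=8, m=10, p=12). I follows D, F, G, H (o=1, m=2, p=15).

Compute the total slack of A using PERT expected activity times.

te_A = (1 + 4·2 + 3)/6 = 12/6 = 2
te_B = (8 + 4·10 + 12)/6 = 60/6 = 10
te_C = (3 + 4·4 + 11)/6 = 30/6 = 5
te_D = (6 + 4·10 + 14)/6 = 60/6 = 10
te_E = (1 + 4·2 + 3)/6 = 12/6 = 2
te_F = (6 + 4·7 + 8)/6 = 42/6 = 7
te_G = (7 + 4·10 + 25)/6 = 72/6 = 12
te_H = (8 + 4·10 + 12)/6 = 60/6 = 10
te_I = (1 + 4·2 + 15)/6 = 24/6 = 4

Forward pass:
ES_A = 0; EF_A = 2
ES_B = 0; EF_B = 10
ES_C = 0; EF_C = 5
ES_D = max(EF_A=2, EF_B=10) = 10; EF_D = 10+10 = 20
ES_E = max(EF_B=10, EF_C=5) = 10; EF_E = 10+2 = 12
ES_F = max(EF_B=10, EF_E=12) = 12; EF_F = 12+7 = 19
ES_G = max(EF_A=2, EF_E=12) = 12; EF_G = 12+12 = 24
ES_H = max(EF_A=2, EF_B=10) = 10; EF_H = 10+10 = 20
ES_I = max(EF_D=20, EF_F=19, EF_G=24, EF_H=20) = 24; EF_I = 24+4 = 28
Expected project duration μ = 28 days. Critical path: B → E → G → I.

Backward pass:
LF_I = 28; LS_I = 28−4 = 24
LF_H = LS_I = 24; LS_H = 24−10 = 14
LF_G = LS_I = 24; LS_G = 24−12 = 12
LF_F = LS_I = 24; LS_F = 24−7 = 17
LF_E = min(LS_F=17, LS_G=12) = 12; LS_E = 12−2 = 10
LF_D = LS_I = 24; LS_D = 24−10 = 14
LF_C = LS_E = 10; LS_C = 10−5 = 5
LF_B = min(LS_D=14, LS_E=10, LS_F=17, LS_H=14) = 10; LS_B = 10−10 = 0
LF_A = min(LS_D=14, LS_G=12, LS_H=14) = 12; LS_A = 12−2 = 10
Slack_A = LS_A − ES_A = 10 − 0 = 10

10 days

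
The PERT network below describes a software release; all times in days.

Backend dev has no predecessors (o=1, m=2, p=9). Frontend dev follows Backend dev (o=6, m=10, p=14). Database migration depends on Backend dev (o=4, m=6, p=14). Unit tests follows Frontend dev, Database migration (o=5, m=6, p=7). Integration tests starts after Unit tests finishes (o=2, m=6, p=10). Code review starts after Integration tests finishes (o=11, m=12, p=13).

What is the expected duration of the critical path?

37 days

te_Backend dev = (1 + 4·2 + 9)/6 = 18/6 = 3
te_Frontend dev = (6 + 4·10 + 14)/6 = 60/6 = 10
te_Database migration = (4 + 4·6 + 14)/6 = 42/6 = 7
te_Unit tests = (5 + 4·6 + 7)/6 = 36/6 = 6
te_Integration tests = (2 + 4·6 + 10)/6 = 36/6 = 6
te_Code review = (11 + 4·12 + 13)/6 = 72/6 = 12

Forward pass:
ES_Backend dev = 0; EF_Backend dev = 3
ES_Frontend dev = 3; EF_Frontend dev = 3+10 = 13
ES_Database migration = 3; EF_Database migration = 3+7 = 10
ES_Unit tests = max(EF_Frontend dev=13, EF_Database migration=10) = 13; EF_Unit tests = 13+6 = 19
ES_Integration tests = 19; EF_Integration tests = 19+6 = 25
ES_Code review = 25; EF_Code review = 25+12 = 37
Expected project duration μ = 37 days. Critical path: Backend dev → Frontend dev → Unit tests → Integration tests → Code review.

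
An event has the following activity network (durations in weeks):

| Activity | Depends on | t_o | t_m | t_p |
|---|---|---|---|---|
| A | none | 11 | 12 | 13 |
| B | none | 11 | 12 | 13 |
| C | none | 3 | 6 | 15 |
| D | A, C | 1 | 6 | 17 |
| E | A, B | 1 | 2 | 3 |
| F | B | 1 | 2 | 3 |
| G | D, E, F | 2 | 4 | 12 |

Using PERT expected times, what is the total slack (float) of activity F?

5 weeks

te_A = (11 + 4·12 + 13)/6 = 72/6 = 12
te_B = (11 + 4·12 + 13)/6 = 72/6 = 12
te_C = (3 + 4·6 + 15)/6 = 42/6 = 7
te_D = (1 + 4·6 + 17)/6 = 42/6 = 7
te_E = (1 + 4·2 + 3)/6 = 12/6 = 2
te_F = (1 + 4·2 + 3)/6 = 12/6 = 2
te_G = (2 + 4·4 + 12)/6 = 30/6 = 5

Forward pass:
ES_A = 0; EF_A = 12
ES_B = 0; EF_B = 12
ES_C = 0; EF_C = 7
ES_D = max(EF_A=12, EF_C=7) = 12; EF_D = 12+7 = 19
ES_E = max(EF_A=12, EF_B=12) = 12; EF_E = 12+2 = 14
ES_F = 12; EF_F = 12+2 = 14
ES_G = max(EF_D=19, EF_E=14, EF_F=14) = 19; EF_G = 19+5 = 24
Expected project duration μ = 24 weeks. Critical path: A → D → G.

Backward pass:
LF_G = 24; LS_G = 24−5 = 19
LF_F = LS_G = 19; LS_F = 19−2 = 17
LF_E = LS_G = 19; LS_E = 19−2 = 17
LF_D = LS_G = 19; LS_D = 19−7 = 12
LF_C = LS_D = 12; LS_C = 12−7 = 5
LF_B = min(LS_E=17, LS_F=17) = 17; LS_B = 17−12 = 5
LF_A = min(LS_D=12, LS_E=17) = 12; LS_A = 12−12 = 0
Slack_F = LS_F − ES_F = 17 − 12 = 5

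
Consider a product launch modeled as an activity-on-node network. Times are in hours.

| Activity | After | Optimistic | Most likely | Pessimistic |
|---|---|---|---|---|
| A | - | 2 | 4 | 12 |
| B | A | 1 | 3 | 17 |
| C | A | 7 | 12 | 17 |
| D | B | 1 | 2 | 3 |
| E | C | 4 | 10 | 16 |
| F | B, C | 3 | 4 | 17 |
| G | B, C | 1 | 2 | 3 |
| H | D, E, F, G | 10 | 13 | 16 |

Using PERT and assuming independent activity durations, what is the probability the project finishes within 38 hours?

te_A = (2 + 4·4 + 12)/6 = 30/6 = 5; σ²_A = ((12−2)/6)² = 2.778
te_B = (1 + 4·3 + 17)/6 = 30/6 = 5; σ²_B = ((17−1)/6)² = 7.111
te_C = (7 + 4·12 + 17)/6 = 72/6 = 12; σ²_C = ((17−7)/6)² = 2.778
te_D = (1 + 4·2 + 3)/6 = 12/6 = 2; σ²_D = ((3−1)/6)² = 0.111
te_E = (4 + 4·10 + 16)/6 = 60/6 = 10; σ²_E = ((16−4)/6)² = 4.000
te_F = (3 + 4·4 + 17)/6 = 36/6 = 6; σ²_F = ((17−3)/6)² = 5.444
te_G = (1 + 4·2 + 3)/6 = 12/6 = 2; σ²_G = ((3−1)/6)² = 0.111
te_H = (10 + 4·13 + 16)/6 = 78/6 = 13; σ²_H = ((16−10)/6)² = 1.000

Forward pass:
ES_A = 0; EF_A = 5
ES_B = 5; EF_B = 5+5 = 10
ES_C = 5; EF_C = 5+12 = 17
ES_D = 10; EF_D = 10+2 = 12
ES_E = 17; EF_E = 17+10 = 27
ES_F = max(EF_B=10, EF_C=17) = 17; EF_F = 17+6 = 23
ES_G = max(EF_B=10, EF_C=17) = 17; EF_G = 17+2 = 19
ES_H = max(EF_D=12, EF_E=27, EF_F=23, EF_G=19) = 27; EF_H = 27+13 = 40
Expected project duration μ = 40 hours. Critical path: A → C → E → H.

Variance along critical path = 2.778 + 2.778 + 4.000 + 1.000 = 10.556; σ = √10.556 = 3.249 hours.
Z = (38 − 40) / 3.249 = -0.616
P(T ≤ 38) = Φ(-0.616) ≈ 0.269

0.269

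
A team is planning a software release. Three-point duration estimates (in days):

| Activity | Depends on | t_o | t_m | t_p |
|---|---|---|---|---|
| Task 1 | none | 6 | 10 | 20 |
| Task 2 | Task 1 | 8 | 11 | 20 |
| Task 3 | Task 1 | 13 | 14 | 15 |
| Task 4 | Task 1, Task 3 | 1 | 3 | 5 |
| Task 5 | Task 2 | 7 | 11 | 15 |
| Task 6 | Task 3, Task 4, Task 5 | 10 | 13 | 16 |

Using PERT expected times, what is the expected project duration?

te_Task 1 = (6 + 4·10 + 20)/6 = 66/6 = 11
te_Task 2 = (8 + 4·11 + 20)/6 = 72/6 = 12
te_Task 3 = (13 + 4·14 + 15)/6 = 84/6 = 14
te_Task 4 = (1 + 4·3 + 5)/6 = 18/6 = 3
te_Task 5 = (7 + 4·11 + 15)/6 = 66/6 = 11
te_Task 6 = (10 + 4·13 + 16)/6 = 78/6 = 13

Forward pass:
ES_Task 1 = 0; EF_Task 1 = 11
ES_Task 2 = 11; EF_Task 2 = 11+12 = 23
ES_Task 3 = 11; EF_Task 3 = 11+14 = 25
ES_Task 4 = max(EF_Task 1=11, EF_Task 3=25) = 25; EF_Task 4 = 25+3 = 28
ES_Task 5 = 23; EF_Task 5 = 23+11 = 34
ES_Task 6 = max(EF_Task 3=25, EF_Task 4=28, EF_Task 5=34) = 34; EF_Task 6 = 34+13 = 47
Expected project duration μ = 47 days. Critical path: Task 1 → Task 2 → Task 5 → Task 6.

47 days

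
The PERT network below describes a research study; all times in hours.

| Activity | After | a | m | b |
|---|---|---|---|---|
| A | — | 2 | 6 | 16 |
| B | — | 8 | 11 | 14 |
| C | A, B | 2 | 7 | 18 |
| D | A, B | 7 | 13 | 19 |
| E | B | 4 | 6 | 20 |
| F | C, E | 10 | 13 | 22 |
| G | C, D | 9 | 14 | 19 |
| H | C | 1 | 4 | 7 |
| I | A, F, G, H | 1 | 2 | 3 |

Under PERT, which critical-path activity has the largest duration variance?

te_A = (2 + 4·6 + 16)/6 = 42/6 = 7; σ²_A = ((16−2)/6)² = 5.444
te_B = (8 + 4·11 + 14)/6 = 66/6 = 11; σ²_B = ((14−8)/6)² = 1.000
te_C = (2 + 4·7 + 18)/6 = 48/6 = 8; σ²_C = ((18−2)/6)² = 7.111
te_D = (7 + 4·13 + 19)/6 = 78/6 = 13; σ²_D = ((19−7)/6)² = 4.000
te_E = (4 + 4·6 + 20)/6 = 48/6 = 8; σ²_E = ((20−4)/6)² = 7.111
te_F = (10 + 4·13 + 22)/6 = 84/6 = 14; σ²_F = ((22−10)/6)² = 4.000
te_G = (9 + 4·14 + 19)/6 = 84/6 = 14; σ²_G = ((19−9)/6)² = 2.778
te_H = (1 + 4·4 + 7)/6 = 24/6 = 4; σ²_H = ((7−1)/6)² = 1.000
te_I = (1 + 4·2 + 3)/6 = 12/6 = 2; σ²_I = ((3−1)/6)² = 0.111

Forward pass:
ES_A = 0; EF_A = 7
ES_B = 0; EF_B = 11
ES_C = max(EF_A=7, EF_B=11) = 11; EF_C = 11+8 = 19
ES_D = max(EF_A=7, EF_B=11) = 11; EF_D = 11+13 = 24
ES_E = 11; EF_E = 11+8 = 19
ES_F = max(EF_C=19, EF_E=19) = 19; EF_F = 19+14 = 33
ES_G = max(EF_C=19, EF_D=24) = 24; EF_G = 24+14 = 38
ES_H = 19; EF_H = 19+4 = 23
ES_I = max(EF_A=7, EF_F=33, EF_G=38, EF_H=23) = 38; EF_I = 38+2 = 40
Expected project duration μ = 40 hours. Critical path: B → D → G → I.

Variances on critical path: σ²_B=1.000, σ²_D=4.000, σ²_G=2.778, σ²_I=0.111.
Largest is σ²_D = 4.000.

D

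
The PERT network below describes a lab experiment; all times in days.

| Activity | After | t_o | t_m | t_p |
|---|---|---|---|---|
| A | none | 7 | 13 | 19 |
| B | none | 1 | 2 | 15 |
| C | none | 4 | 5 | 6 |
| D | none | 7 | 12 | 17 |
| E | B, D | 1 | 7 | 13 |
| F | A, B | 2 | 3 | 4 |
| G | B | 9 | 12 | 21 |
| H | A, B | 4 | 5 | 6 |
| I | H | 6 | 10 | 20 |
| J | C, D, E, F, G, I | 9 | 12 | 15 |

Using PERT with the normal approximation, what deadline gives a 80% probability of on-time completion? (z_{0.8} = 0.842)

43.7 days

te_A = (7 + 4·13 + 19)/6 = 78/6 = 13; σ²_A = ((19−7)/6)² = 4.000
te_B = (1 + 4·2 + 15)/6 = 24/6 = 4; σ²_B = ((15−1)/6)² = 5.444
te_C = (4 + 4·5 + 6)/6 = 30/6 = 5; σ²_C = ((6−4)/6)² = 0.111
te_D = (7 + 4·12 + 17)/6 = 72/6 = 12; σ²_D = ((17−7)/6)² = 2.778
te_E = (1 + 4·7 + 13)/6 = 42/6 = 7; σ²_E = ((13−1)/6)² = 4.000
te_F = (2 + 4·3 + 4)/6 = 18/6 = 3; σ²_F = ((4−2)/6)² = 0.111
te_G = (9 + 4·12 + 21)/6 = 78/6 = 13; σ²_G = ((21−9)/6)² = 4.000
te_H = (4 + 4·5 + 6)/6 = 30/6 = 5; σ²_H = ((6−4)/6)² = 0.111
te_I = (6 + 4·10 + 20)/6 = 66/6 = 11; σ²_I = ((20−6)/6)² = 5.444
te_J = (9 + 4·12 + 15)/6 = 72/6 = 12; σ²_J = ((15−9)/6)² = 1.000

Forward pass:
ES_A = 0; EF_A = 13
ES_B = 0; EF_B = 4
ES_C = 0; EF_C = 5
ES_D = 0; EF_D = 12
ES_E = max(EF_B=4, EF_D=12) = 12; EF_E = 12+7 = 19
ES_F = max(EF_A=13, EF_B=4) = 13; EF_F = 13+3 = 16
ES_G = 4; EF_G = 4+13 = 17
ES_H = max(EF_A=13, EF_B=4) = 13; EF_H = 13+5 = 18
ES_I = 18; EF_I = 18+11 = 29
ES_J = max(EF_C=5, EF_D=12, EF_E=19, EF_F=16, EF_G=17, EF_I=29) = 29; EF_J = 29+12 = 41
Expected project duration μ = 41 days. Critical path: A → H → I → J.

Variance along critical path = 4.000 + 0.111 + 5.444 + 1.000 = 10.556; σ = 3.249 days.
D = μ + z·σ = 41 + 0.842·3.249 = 43.7 days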